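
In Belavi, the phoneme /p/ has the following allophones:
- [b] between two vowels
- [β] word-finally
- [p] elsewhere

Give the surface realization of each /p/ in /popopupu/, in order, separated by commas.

[p], [b], [b], [b]

Occurrence 1 (position 1): no conditioning environment matches → elsewhere allophone [p].
Occurrence 2 (position 3): between two vowels → [b].
Occurrence 3 (position 5): between two vowels → [b].
Occurrence 4 (position 7): between two vowels → [b].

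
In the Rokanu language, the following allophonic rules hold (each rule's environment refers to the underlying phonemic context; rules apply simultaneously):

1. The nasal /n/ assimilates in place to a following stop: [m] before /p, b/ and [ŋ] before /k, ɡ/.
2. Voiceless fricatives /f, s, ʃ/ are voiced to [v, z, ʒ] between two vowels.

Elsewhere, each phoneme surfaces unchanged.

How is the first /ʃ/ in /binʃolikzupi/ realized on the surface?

/ʃ/ (between /n/ and /o/) is in the target of rule 2 but the environment (between two vowels) is not met → [ʃ].

[ʃ]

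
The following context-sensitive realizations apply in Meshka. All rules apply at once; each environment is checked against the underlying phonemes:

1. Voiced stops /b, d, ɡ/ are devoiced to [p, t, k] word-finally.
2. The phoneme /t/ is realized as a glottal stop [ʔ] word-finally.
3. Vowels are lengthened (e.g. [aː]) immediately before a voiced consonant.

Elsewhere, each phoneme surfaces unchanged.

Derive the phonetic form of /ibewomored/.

/i/ meets the environment for rule 3 (before a voiced consonant) → [iː].
/b/ (between /i/ and /e/) is in the target of rule 1 but the environment (word-finally) is not met → [b].
/e/ meets the environment for rule 3 (before a voiced consonant) → [eː].
/w/ (between /e/ and /o/): no rule targets it → [w].
/o/ — between /w/ and /m/, before a voiced consonant — surfaces as [oː] (rule 3).
/m/ (between /o/ and /o/): no rule targets it → [m].
Rule 3 applies to /o/ (between /m/ and /r/: before a voiced consonant) → [oː].
/r/ (between /o/ and /e/): no rule targets it → [r].
/e/ — between /r/ and /d/, before a voiced consonant — surfaces as [eː] (rule 3).
/d/ — word-final, word-finally — surfaces as [t] (rule 1).

[iːbeːwoːmoːreːt]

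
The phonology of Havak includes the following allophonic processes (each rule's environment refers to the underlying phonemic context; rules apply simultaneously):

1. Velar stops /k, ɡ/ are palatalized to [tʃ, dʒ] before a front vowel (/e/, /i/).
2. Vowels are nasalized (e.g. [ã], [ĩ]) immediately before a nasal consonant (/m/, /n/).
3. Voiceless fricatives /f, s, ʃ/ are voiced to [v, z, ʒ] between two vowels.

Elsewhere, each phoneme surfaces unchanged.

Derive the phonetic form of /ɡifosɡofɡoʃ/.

[dʒivosɡofɡoʃ]

/ɡ/ meets the environment for rule 1 (before a front vowel) → [dʒ].
/i/ — between /ɡ/ and /f/; rule 2 does not apply here → [i].
/f/ (between /i/ and /o/) occurs between two vowels → [v] by rule 3.
/o/ (between /f/ and /s/): rule 2 targets it, but not before a nasal consonant → unchanged [o].
/s/ (between /o/ and /ɡ/): rule 3 targets it, but not between two vowels → unchanged [s].
/ɡ/ (between /s/ and /o/) is in the target of rule 1 but the environment (before a front vowel) is not met → [ɡ].
/o/ (between /ɡ/ and /f/): rule 2 targets it, but not before a nasal consonant → unchanged [o].
/f/ (between /o/ and /ɡ/) fails the environment for rule 3, so it stays [f].
/ɡ/ — between /f/ and /o/; rule 1 does not apply here → [ɡ].
/o/ — between /ɡ/ and /ʃ/; rule 2 does not apply here → [o].
/ʃ/ (word-final) is in the target of rule 3 but the environment (between two vowels) is not met → [ʃ].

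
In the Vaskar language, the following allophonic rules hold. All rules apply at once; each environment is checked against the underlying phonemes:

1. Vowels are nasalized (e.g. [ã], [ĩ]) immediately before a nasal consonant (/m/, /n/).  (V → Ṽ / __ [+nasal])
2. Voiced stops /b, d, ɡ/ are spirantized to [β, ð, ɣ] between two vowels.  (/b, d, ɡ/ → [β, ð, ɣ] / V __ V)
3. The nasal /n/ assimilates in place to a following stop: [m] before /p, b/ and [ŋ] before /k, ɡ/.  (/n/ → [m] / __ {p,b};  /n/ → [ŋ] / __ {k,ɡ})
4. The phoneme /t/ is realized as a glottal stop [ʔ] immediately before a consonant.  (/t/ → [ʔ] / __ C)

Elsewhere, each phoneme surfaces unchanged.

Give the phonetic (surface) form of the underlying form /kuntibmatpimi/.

/k/ stays [k].
/u/ (between /k/ and /n/) occurs before a nasal consonant → [ũ] by rule 1.
/n/ (between /u/ and /t/) is in the target of rule 3 but the environment (before a labial or velar stop) is not met → [n].
/t/ (between /n/ and /i/) is in the target of rule 4 but the environment (immediately before a consonant) is not met → [t].
/i/ — between /t/ and /b/; rule 1 does not apply here → [i].
/b/ (between /i/ and /m/) fails the environment for rule 2, so it stays [b].
/m/ — not in any rule's target class → [m].
/a/ (between /m/ and /t/) is in the target of rule 1 but the environment (before a nasal consonant) is not met → [a].
/t/ meets the environment for rule 4 (immediately before a consonant) → [ʔ].
/p/ (between /t/ and /i/) is unaffected → [p].
/i/ meets the environment for rule 1 (before a nasal consonant) → [ĩ].
/m/ (between /i/ and /i/) is unaffected → [m].
/i/ (word-final) is in the target of rule 1 but the environment (before a nasal consonant) is not met → [i].

[kũntibmaʔpĩmi]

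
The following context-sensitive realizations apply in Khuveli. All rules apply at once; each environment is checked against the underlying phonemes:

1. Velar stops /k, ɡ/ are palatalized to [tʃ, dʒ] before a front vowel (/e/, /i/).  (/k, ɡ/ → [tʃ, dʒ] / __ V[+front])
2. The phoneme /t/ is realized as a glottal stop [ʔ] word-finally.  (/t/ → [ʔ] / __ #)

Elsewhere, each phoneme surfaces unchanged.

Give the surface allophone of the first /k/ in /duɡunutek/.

[k]

/k/ (word-final) is in the target of rule 1 but the environment (before a front vowel) is not met → [k].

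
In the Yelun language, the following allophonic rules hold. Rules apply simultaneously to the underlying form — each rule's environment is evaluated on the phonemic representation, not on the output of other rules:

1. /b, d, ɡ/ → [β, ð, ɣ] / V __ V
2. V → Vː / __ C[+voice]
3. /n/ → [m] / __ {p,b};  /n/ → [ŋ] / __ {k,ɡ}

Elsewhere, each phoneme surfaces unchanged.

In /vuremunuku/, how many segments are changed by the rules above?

3

Segments that undergo a rule: /u/ → [uː] (rule 2); /e/ → [eː] (rule 2); /u/ → [uː] (rule 2).
All other segments surface unchanged.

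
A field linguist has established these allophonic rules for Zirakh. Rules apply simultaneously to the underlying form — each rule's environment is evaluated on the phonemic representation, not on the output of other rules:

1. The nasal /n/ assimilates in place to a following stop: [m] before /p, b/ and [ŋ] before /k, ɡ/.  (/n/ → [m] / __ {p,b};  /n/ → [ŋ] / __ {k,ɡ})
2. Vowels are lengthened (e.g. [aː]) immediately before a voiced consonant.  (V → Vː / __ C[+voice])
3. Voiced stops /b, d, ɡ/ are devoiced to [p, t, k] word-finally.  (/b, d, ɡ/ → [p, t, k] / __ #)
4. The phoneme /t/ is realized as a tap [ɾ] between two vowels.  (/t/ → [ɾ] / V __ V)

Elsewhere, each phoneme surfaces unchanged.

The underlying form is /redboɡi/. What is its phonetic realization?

[reːdboːɡi]

/r/ stays [r].
/e/ meets the environment for rule 2 (before a voiced consonant) → [eː].
/d/ (between /e/ and /b/) fails the environment for rule 3, so it stays [d].
/b/ (between /d/ and /o/) is in the target of rule 3 but the environment (word-finally) is not met → [b].
/o/ (between /b/ and /ɡ/): before a voiced consonant, so rule 2 applies → [oː].
/ɡ/ — between /o/ and /i/; rule 3 does not apply here → [ɡ].
/i/ (word-final) is in the target of rule 2 but the environment (before a voiced consonant) is not met → [i].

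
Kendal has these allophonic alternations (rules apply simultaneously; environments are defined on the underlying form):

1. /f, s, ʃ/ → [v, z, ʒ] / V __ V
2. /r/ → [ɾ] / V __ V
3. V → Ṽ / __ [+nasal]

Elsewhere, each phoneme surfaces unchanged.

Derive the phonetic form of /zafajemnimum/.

[zavajẽmnĩmũm]

/z/ — not in any rule's target class → [z].
/a/ — between /z/ and /f/; rule 3 does not apply here → [a].
/f/ (between /a/ and /a/): between two vowels, so rule 1 applies → [v].
/a/ — between /f/ and /j/; rule 3 does not apply here → [a].
/j/ (between /a/ and /e/) is unaffected → [j].
/e/ — between /j/ and /m/, before a nasal consonant — surfaces as [ẽ] (rule 3).
/m/ stays [m].
/n/ stays [n].
Rule 3 applies to /i/ (between /n/ and /m/: before a nasal consonant) → [ĩ].
/m/ stays [m].
/u/ meets the environment for rule 3 (before a nasal consonant) → [ũ].
/m/ stays [m].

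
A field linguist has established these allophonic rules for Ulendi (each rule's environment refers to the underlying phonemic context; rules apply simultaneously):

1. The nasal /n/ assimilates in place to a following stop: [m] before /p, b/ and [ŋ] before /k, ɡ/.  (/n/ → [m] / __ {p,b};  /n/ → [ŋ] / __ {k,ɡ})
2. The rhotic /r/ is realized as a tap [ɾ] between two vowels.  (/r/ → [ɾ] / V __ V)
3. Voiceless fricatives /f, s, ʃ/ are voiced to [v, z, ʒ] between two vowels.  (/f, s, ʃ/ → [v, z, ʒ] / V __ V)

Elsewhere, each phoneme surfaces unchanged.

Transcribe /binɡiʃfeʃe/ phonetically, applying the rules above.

[biŋɡiʃfeʒe]

/b/ — not in any rule's target class → [b].
/i/ (between /b/ and /n/): no rule targets it → [i].
/n/ meets the environment for rule 1 (before a labial or velar stop) → [ŋ].
/ɡ/ (between /n/ and /i/): no rule targets it → [ɡ].
/i/ (between /ɡ/ and /ʃ/): no rule targets it → [i].
/ʃ/ (between /i/ and /f/) is in the target of rule 3 but the environment (between two vowels) is not met → [ʃ].
/f/ (between /ʃ/ and /e/) is in the target of rule 3 but the environment (between two vowels) is not met → [f].
/e/ — not in any rule's target class → [e].
/ʃ/ (between /e/ and /e/) occurs between two vowels → [ʒ] by rule 3.
/e/ (word-final) is unaffected → [e].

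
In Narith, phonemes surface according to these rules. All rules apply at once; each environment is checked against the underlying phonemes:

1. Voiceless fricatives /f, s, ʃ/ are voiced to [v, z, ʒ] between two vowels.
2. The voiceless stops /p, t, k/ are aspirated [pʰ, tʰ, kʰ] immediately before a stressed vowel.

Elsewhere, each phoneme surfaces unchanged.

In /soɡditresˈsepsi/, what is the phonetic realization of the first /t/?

/t/ (between /i/ and /r/): rule 2 targets it, but not immediately before a stressed vowel → unchanged [t].

[t]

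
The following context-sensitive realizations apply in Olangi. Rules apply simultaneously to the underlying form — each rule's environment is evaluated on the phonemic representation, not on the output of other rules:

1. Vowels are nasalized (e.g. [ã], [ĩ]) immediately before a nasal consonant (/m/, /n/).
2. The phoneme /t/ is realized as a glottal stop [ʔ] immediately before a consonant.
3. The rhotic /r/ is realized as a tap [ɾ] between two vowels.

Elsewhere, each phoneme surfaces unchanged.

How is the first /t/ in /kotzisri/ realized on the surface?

/t/ — between /o/ and /z/, immediately before a consonant — surfaces as [ʔ] (rule 2).

[ʔ]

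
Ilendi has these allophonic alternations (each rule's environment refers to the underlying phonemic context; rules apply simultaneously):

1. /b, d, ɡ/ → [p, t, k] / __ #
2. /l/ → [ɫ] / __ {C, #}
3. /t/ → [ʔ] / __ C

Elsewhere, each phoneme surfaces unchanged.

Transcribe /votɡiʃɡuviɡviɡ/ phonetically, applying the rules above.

/v/ (word-initial): no rule targets it → [v].
/o/ (between /v/ and /t/) is unaffected → [o].
Rule 3 applies to /t/ (between /o/ and /ɡ/: immediately before a consonant) → [ʔ].
/ɡ/ (between /t/ and /i/): rule 1 targets it, but not word-finally → unchanged [ɡ].
/i/ (between /ɡ/ and /ʃ/) is unaffected → [i].
/ʃ/ stays [ʃ].
/ɡ/ (between /ʃ/ and /u/): rule 1 targets it, but not word-finally → unchanged [ɡ].
/u/ — not in any rule's target class → [u].
/v/ (between /u/ and /i/) is unaffected → [v].
/i/ (between /v/ and /ɡ/): no rule targets it → [i].
/ɡ/ (between /i/ and /v/) is in the target of rule 1 but the environment (word-finally) is not met → [ɡ].
/v/ (between /ɡ/ and /i/): no rule targets it → [v].
/i/ (between /v/ and /ɡ/): no rule targets it → [i].
/ɡ/ (word-final): word-finally, so rule 1 applies → [k].

[voʔɡiʃɡuviɡvik]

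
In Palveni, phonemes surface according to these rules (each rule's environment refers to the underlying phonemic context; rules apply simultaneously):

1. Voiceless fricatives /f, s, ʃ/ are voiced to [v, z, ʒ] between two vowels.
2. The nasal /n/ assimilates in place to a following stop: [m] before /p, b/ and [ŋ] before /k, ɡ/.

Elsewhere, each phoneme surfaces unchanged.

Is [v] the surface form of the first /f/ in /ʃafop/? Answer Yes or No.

/f/ — between /a/ and /o/, between two vowels — surfaces as [v] (rule 1).
The actual realization is [v], which matches [v].

Yes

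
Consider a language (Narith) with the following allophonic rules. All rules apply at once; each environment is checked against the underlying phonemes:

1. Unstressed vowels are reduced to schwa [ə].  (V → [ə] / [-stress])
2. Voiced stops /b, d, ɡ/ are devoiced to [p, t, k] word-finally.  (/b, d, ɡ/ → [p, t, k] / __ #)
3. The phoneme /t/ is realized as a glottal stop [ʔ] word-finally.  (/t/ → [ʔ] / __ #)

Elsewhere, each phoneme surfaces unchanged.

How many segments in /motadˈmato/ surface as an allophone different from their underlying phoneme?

3

Segments that undergo a rule: /o/ → [ə] (rule 1); /a/ → [ə] (rule 1); /o/ → [ə] (rule 1).
All other segments surface unchanged.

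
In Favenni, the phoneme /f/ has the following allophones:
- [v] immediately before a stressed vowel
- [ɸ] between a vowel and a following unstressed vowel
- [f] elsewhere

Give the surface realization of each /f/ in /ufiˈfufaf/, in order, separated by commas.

[ɸ], [v], [ɸ], [f]

Occurrence 1 (position 2): between a vowel and a following unstressed vowel → [ɸ].
Occurrence 2 (position 4): immediately before a stressed vowel → [v].
Occurrence 3 (position 6): between a vowel and a following unstressed vowel → [ɸ].
Occurrence 4 (position 8): no conditioning environment matches → elsewhere allophone [f].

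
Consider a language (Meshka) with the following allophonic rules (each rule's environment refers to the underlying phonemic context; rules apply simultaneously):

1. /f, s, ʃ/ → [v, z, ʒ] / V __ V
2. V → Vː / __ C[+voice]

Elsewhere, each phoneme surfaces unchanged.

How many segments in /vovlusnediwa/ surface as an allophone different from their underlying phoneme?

Segments that undergo a rule: /o/ → [oː] (rule 2); /e/ → [eː] (rule 2); /i/ → [iː] (rule 2).
All other segments surface unchanged.

3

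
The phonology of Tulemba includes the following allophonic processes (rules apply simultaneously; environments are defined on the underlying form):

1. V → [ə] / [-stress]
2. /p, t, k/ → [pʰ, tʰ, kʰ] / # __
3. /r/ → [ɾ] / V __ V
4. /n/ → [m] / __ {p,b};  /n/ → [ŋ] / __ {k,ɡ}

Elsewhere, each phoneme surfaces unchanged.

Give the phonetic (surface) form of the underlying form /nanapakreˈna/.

[nənəpəkrəˈna]

/n/ (word-initial): rule 4 targets it, but not before a labial or velar stop → unchanged [n].
/a/ (between /n/ and /n/): in an unstressed syllable, so rule 1 applies → [ə].
/n/ (between /a/ and /a/) fails the environment for rule 4, so it stays [n].
Rule 1 applies to /a/ (between /n/ and /p/: in an unstressed syllable) → [ə].
/p/ — between /a/ and /a/; rule 2 does not apply here → [p].
/a/ meets the environment for rule 1 (in an unstressed syllable) → [ə].
/k/ — between /a/ and /r/; rule 2 does not apply here → [k].
/r/ — between /k/ and /e/; rule 3 does not apply here → [r].
/e/ (between /r/ and /n/): in an unstressed syllable, so rule 1 applies → [ə].
/n/ (between /e/ and /a/) is in the target of rule 4 but the environment (before a labial or velar stop) is not met → [n].
/a/ — word-final; rule 1 does not apply here → [a].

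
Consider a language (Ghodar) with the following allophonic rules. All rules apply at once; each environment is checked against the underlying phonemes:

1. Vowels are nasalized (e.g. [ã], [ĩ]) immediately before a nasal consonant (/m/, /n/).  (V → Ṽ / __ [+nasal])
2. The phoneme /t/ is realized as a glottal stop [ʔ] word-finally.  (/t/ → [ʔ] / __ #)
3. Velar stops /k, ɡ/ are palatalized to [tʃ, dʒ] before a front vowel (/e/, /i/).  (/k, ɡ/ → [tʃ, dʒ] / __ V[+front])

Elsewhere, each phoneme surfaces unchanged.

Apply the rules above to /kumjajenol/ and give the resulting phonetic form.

/k/ — word-initial; rule 3 does not apply here → [k].
/u/ (between /k/ and /m/): before a nasal consonant, so rule 1 applies → [ũ].
/a/ (between /j/ and /j/) is in the target of rule 1 but the environment (before a nasal consonant) is not met → [a].
Rule 1 applies to /e/ (between /j/ and /n/: before a nasal consonant) → [ẽ].
/o/ (between /n/ and /l/) is in the target of rule 1 but the environment (before a nasal consonant) is not met → [o].

[kũmjajẽnol]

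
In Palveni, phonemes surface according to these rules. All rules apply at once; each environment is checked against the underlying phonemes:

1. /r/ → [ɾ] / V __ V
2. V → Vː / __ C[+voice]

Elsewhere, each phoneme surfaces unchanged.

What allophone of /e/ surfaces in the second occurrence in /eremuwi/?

/e/ (between /r/ and /m/) occurs before a voiced consonant → [eː] by rule 2.

[eː]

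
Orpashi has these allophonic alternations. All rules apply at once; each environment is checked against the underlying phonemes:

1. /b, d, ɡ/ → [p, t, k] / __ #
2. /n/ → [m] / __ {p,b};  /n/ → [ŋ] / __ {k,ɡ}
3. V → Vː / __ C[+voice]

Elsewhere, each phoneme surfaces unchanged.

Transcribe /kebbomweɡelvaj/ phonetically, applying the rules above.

/k/ (word-initial): no rule targets it → [k].
/e/ — between /k/ and /b/, before a voiced consonant — surfaces as [eː] (rule 3).
/b/ (between /e/ and /b/): rule 1 targets it, but not word-finally → unchanged [b].
/b/ — between /b/ and /o/; rule 1 does not apply here → [b].
/o/ — between /b/ and /m/, before a voiced consonant — surfaces as [oː] (rule 3).
/m/ — not in any rule's target class → [m].
/w/ — not in any rule's target class → [w].
/e/ (between /w/ and /ɡ/) occurs before a voiced consonant → [eː] by rule 3.
/ɡ/ (between /e/ and /e/) fails the environment for rule 1, so it stays [ɡ].
/e/ — between /ɡ/ and /l/, before a voiced consonant — surfaces as [eː] (rule 3).
/l/ (between /e/ and /v/) is unaffected → [l].
/v/ — not in any rule's target class → [v].
/a/ — between /v/ and /j/, before a voiced consonant — surfaces as [aː] (rule 3).
/j/ — not in any rule's target class → [j].

[keːbboːmweːɡeːlvaːj]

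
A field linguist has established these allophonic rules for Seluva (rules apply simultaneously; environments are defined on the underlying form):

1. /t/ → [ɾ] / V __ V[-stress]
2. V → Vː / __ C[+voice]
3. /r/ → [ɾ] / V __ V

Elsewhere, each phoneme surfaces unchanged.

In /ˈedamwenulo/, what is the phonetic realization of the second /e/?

[eː]

/e/ (between /w/ and /n/) occurs before a voiced consonant → [eː] by rule 2.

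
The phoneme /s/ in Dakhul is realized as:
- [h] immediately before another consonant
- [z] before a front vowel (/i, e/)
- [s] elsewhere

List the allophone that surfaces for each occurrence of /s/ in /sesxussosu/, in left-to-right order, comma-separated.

[z], [h], [h], [s], [s]

Occurrence 1 (position 1): before a front vowel (/i, e/) → [z].
Occurrence 2 (position 3): immediately before another consonant → [h].
Occurrence 3 (position 6): immediately before another consonant → [h].
Occurrence 4 (position 7): no conditioning environment matches → elsewhere allophone [s].
Occurrence 5 (position 9): no conditioning environment matches → elsewhere allophone [s].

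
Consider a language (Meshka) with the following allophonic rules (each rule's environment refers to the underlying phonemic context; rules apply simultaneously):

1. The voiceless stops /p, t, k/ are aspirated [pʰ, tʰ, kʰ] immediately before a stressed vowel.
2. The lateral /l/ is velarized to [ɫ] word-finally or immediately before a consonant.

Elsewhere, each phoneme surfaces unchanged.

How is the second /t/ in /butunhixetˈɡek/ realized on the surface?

/t/ (between /e/ and /ɡ/): rule 1 targets it, but not immediately before a stressed vowel → unchanged [t].

[t]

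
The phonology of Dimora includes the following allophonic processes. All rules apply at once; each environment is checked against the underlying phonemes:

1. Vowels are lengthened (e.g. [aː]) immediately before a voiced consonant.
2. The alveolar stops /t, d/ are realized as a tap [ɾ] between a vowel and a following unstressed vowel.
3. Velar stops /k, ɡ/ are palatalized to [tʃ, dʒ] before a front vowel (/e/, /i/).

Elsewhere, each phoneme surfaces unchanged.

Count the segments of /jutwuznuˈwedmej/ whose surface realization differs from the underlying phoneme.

Segments that undergo a rule: /u/ → [uː] (rule 1); /u/ → [uː] (rule 1); /e/ → [eː] (rule 1); /e/ → [eː] (rule 1).
All other segments surface unchanged.

4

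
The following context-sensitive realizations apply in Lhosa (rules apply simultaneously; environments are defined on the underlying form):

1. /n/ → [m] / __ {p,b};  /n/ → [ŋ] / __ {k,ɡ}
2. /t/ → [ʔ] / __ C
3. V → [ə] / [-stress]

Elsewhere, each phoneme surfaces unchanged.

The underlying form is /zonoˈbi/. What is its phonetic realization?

[zənəˈbi]

/z/ (word-initial): no rule targets it → [z].
/o/ — between /z/ and /n/, in an unstressed syllable — surfaces as [ə] (rule 3).
/n/ (between /o/ and /o/) fails the environment for rule 1, so it stays [n].
/o/ — between /n/ and /b/, in an unstressed syllable — surfaces as [ə] (rule 3).
/b/ (between /o/ and /i/) is unaffected → [b].
/i/ (word-final) fails the environment for rule 3, so it stays [i].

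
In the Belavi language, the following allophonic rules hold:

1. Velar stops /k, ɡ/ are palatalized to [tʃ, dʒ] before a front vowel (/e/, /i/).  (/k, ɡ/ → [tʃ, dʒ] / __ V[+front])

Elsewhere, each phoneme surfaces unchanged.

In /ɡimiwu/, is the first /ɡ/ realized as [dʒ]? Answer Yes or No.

/ɡ/ (word-initial): before a front vowel, so rule 1 applies → [dʒ].
The actual realization is [dʒ], which matches [dʒ].

Yes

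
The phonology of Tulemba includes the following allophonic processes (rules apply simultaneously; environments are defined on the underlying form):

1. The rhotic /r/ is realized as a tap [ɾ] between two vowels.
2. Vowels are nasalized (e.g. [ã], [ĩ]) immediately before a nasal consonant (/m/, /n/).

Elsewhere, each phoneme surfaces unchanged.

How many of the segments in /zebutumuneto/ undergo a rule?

2

Segments that undergo a rule: /u/ → [ũ] (rule 2); /u/ → [ũ] (rule 2).
All other segments surface unchanged.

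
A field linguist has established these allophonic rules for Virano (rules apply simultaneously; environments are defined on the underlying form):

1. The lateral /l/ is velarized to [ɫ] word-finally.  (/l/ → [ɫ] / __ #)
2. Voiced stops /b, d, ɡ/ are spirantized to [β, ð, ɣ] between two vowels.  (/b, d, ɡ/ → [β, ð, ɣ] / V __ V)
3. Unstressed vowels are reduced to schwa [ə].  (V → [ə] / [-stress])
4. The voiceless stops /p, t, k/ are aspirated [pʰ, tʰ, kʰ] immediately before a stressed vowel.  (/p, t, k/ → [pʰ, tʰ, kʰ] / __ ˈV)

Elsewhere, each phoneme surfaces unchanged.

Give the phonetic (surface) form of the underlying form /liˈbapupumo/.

[ləˈβapəpəmə]

/l/ (word-initial) fails the environment for rule 1, so it stays [l].
/i/ (between /l/ and /b/) occurs in an unstressed syllable → [ə] by rule 3.
/b/ (between /i/ and /a/) occurs between two vowels → [β] by rule 2.
/a/ (between /b/ and /p/) is in the target of rule 3 but the environment (in an unstressed syllable) is not met → [a].
/p/ (between /a/ and /u/): rule 4 targets it, but not immediately before a stressed vowel → unchanged [p].
Rule 3 applies to /u/ (between /p/ and /p/: in an unstressed syllable) → [ə].
/p/ (between /u/ and /u/): rule 4 targets it, but not immediately before a stressed vowel → unchanged [p].
/u/ — between /p/ and /m/, in an unstressed syllable — surfaces as [ə] (rule 3).
Rule 3 applies to /o/ (word-final: in an unstressed syllable) → [ə].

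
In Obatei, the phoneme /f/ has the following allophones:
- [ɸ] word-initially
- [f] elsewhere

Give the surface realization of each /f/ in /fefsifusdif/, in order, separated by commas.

[ɸ], [f], [f], [f]

Occurrence 1 (position 1): word-initially → [ɸ].
Occurrence 2 (position 3): no conditioning environment matches → elsewhere allophone [f].
Occurrence 3 (position 6): no conditioning environment matches → elsewhere allophone [f].
Occurrence 4 (position 11): no conditioning environment matches → elsewhere allophone [f].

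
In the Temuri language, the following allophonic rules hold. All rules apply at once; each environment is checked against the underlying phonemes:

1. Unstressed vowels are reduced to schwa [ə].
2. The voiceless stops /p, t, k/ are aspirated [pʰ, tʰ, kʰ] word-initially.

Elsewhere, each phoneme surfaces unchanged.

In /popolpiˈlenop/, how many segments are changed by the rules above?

5

Segments that undergo a rule: /p/ → [pʰ] (rule 2); /o/ → [ə] (rule 1); /o/ → [ə] (rule 1); /i/ → [ə] (rule 1); /o/ → [ə] (rule 1).
All other segments surface unchanged.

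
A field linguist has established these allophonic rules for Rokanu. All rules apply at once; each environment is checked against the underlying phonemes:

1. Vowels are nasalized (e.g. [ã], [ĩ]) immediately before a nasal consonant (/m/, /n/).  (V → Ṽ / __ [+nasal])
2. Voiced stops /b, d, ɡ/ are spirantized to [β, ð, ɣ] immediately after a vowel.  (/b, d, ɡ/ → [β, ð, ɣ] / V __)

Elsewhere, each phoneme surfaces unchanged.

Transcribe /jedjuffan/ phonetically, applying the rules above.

/j/ (word-initial): no rule targets it → [j].
/e/ (between /j/ and /d/) fails the environment for rule 1, so it stays [e].
Rule 2 applies to /d/ (between /e/ and /j/: immediately after a vowel) → [ð].
/j/ (between /d/ and /u/): no rule targets it → [j].
/u/ — between /j/ and /f/; rule 1 does not apply here → [u].
/f/ (between /u/ and /f/): no rule targets it → [f].
/f/ stays [f].
/a/ — between /f/ and /n/, before a nasal consonant — surfaces as [ã] (rule 1).
/n/ — not in any rule's target class → [n].

[jeðjuffãn]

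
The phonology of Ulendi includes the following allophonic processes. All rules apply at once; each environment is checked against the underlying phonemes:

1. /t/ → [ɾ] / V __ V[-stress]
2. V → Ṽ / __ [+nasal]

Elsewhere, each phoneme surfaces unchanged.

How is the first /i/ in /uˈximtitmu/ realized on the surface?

/i/ — between /x/ and /m/, before a nasal consonant — surfaces as [ĩ] (rule 2).

[ĩ]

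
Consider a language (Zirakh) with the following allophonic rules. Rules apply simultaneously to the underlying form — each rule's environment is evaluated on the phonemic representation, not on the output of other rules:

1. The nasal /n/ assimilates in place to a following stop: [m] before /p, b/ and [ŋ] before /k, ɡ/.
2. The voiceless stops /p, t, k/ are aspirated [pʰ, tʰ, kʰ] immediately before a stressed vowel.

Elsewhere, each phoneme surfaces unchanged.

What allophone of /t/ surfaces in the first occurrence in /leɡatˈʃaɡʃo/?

[t]

/t/ (between /a/ and /ʃ/) fails the environment for rule 2, so it stays [t].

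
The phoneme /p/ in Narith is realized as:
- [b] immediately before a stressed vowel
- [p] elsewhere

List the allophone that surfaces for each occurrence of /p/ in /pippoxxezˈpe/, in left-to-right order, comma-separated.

[p], [p], [p], [b]

Occurrence 1 (position 1): no conditioning environment matches → elsewhere allophone [p].
Occurrence 2 (position 3): no conditioning environment matches → elsewhere allophone [p].
Occurrence 3 (position 4): no conditioning environment matches → elsewhere allophone [p].
Occurrence 4 (position 10): immediately before a stressed vowel → [b].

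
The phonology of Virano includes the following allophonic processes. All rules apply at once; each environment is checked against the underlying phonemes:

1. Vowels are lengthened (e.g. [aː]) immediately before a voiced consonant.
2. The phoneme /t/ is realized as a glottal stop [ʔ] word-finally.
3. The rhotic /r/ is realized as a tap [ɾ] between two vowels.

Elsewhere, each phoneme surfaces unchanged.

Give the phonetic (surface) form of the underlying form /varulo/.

/v/ (word-initial): no rule targets it → [v].
/a/ (between /v/ and /r/) occurs before a voiced consonant → [aː] by rule 1.
/r/ meets the environment for rule 3 (between two vowels) → [ɾ].
/u/ meets the environment for rule 1 (before a voiced consonant) → [uː].
/l/ stays [l].
/o/ — word-final; rule 1 does not apply here → [o].

[vaːɾuːlo]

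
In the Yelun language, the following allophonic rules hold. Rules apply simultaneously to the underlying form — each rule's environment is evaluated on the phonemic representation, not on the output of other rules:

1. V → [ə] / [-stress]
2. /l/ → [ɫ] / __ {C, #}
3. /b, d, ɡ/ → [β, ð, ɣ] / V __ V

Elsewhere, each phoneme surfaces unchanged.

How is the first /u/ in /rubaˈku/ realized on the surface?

/u/ — between /r/ and /b/, in an unstressed syllable — surfaces as [ə] (rule 1).

[ə]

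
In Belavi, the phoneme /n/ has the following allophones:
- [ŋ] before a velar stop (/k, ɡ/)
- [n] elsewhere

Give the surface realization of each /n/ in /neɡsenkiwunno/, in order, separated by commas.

[n], [ŋ], [n], [n]

Occurrence 1 (position 1): no conditioning environment matches → elsewhere allophone [n].
Occurrence 2 (position 6): before a velar stop → [ŋ].
Occurrence 3 (position 11): no conditioning environment matches → elsewhere allophone [n].
Occurrence 4 (position 12): no conditioning environment matches → elsewhere allophone [n].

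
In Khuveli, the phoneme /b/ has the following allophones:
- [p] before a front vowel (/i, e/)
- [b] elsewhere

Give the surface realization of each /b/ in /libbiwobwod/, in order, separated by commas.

[b], [p], [b]

Occurrence 1 (position 3): no conditioning environment matches → elsewhere allophone [b].
Occurrence 2 (position 4): before a front vowel (/i, e/) → [p].
Occurrence 3 (position 8): no conditioning environment matches → elsewhere allophone [b].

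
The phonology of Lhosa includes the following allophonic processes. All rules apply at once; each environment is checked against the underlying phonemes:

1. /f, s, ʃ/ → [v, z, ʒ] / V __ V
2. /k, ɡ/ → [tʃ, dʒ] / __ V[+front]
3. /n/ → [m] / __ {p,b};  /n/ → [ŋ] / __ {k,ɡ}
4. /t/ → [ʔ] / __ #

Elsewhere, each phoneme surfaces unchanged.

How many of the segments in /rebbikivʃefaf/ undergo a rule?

2

Segments that undergo a rule: /k/ → [tʃ] (rule 2); /f/ → [v] (rule 1).
All other segments surface unchanged.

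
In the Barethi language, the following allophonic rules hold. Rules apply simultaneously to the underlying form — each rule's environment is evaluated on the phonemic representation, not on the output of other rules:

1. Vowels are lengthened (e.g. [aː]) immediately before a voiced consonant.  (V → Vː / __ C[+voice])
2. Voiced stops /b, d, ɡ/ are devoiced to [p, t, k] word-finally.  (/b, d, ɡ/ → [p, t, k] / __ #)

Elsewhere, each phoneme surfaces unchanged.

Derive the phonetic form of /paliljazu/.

/a/ — between /p/ and /l/, before a voiced consonant — surfaces as [aː] (rule 1).
/i/ meets the environment for rule 1 (before a voiced consonant) → [iː].
Rule 1 applies to /a/ (between /j/ and /z/: before a voiced consonant) → [aː].
/u/ (word-final) is in the target of rule 1 but the environment (before a voiced consonant) is not met → [u].

[paːliːljaːzu]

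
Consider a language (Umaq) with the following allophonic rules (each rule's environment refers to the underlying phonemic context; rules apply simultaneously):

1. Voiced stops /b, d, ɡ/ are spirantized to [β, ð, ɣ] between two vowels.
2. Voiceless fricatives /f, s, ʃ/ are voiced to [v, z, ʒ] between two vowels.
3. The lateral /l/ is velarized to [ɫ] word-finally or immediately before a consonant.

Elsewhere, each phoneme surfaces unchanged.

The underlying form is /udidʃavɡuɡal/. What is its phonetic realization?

/u/ — not in any rule's target class → [u].
/d/ (between /u/ and /i/) occurs between two vowels → [ð] by rule 1.
/i/ stays [i].
/d/ (between /i/ and /ʃ/): rule 1 targets it, but not between two vowels → unchanged [d].
/ʃ/ (between /d/ and /a/) fails the environment for rule 2, so it stays [ʃ].
/a/ — not in any rule's target class → [a].
/v/ — not in any rule's target class → [v].
/ɡ/ (between /v/ and /u/) fails the environment for rule 1, so it stays [ɡ].
/u/ stays [u].
/ɡ/ — between /u/ and /a/, between two vowels — surfaces as [ɣ] (rule 1).
/a/ (between /ɡ/ and /l/) is unaffected → [a].
Rule 3 applies to /l/ (word-final: word-finally or immediately before a consonant) → [ɫ].

[uðidʃavɡuɣaɫ]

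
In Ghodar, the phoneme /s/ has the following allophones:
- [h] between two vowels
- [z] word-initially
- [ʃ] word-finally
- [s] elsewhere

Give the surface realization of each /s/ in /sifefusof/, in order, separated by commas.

[z], [h]

Occurrence 1 (position 1): word-initially → [z].
Occurrence 2 (position 7): between two vowels → [h].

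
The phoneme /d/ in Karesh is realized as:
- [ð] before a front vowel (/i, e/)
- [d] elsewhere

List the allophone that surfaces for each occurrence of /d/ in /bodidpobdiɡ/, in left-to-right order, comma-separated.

[ð], [d], [ð]

Occurrence 1 (position 3): before a front vowel (/i, e/) → [ð].
Occurrence 2 (position 5): no conditioning environment matches → elsewhere allophone [d].
Occurrence 3 (position 9): before a front vowel (/i, e/) → [ð].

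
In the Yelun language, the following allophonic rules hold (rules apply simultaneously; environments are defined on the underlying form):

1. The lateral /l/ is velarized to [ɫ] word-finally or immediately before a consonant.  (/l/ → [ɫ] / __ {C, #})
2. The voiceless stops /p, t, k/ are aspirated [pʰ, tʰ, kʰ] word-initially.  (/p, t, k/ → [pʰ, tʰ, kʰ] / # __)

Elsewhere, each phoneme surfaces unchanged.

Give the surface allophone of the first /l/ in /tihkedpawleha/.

/l/ (between /w/ and /e/): rule 1 targets it, but not word-finally or immediately before a consonant → unchanged [l].

[l]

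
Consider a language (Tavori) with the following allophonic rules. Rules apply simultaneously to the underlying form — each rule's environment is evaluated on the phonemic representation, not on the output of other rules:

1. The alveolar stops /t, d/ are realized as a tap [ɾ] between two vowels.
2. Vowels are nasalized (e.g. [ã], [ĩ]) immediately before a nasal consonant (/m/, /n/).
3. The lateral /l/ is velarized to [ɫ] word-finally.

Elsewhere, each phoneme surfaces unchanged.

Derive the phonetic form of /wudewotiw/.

[wuɾewoɾiw]

/u/ — between /w/ and /d/; rule 2 does not apply here → [u].
/d/ meets the environment for rule 1 (between two vowels) → [ɾ].
/e/ (between /d/ and /w/) fails the environment for rule 2, so it stays [e].
/o/ (between /w/ and /t/) is in the target of rule 2 but the environment (before a nasal consonant) is not met → [o].
Rule 1 applies to /t/ (between /o/ and /i/: between two vowels) → [ɾ].
/i/ (between /t/ and /w/) fails the environment for rule 2, so it stays [i].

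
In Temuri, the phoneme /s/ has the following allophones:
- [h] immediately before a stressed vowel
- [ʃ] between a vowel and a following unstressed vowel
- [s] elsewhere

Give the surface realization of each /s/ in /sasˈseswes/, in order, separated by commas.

Occurrence 1 (position 1): no conditioning environment matches → elsewhere allophone [s].
Occurrence 2 (position 3): no conditioning environment matches → elsewhere allophone [s].
Occurrence 3 (position 4): immediately before a stressed vowel → [h].
Occurrence 4 (position 6): no conditioning environment matches → elsewhere allophone [s].
Occurrence 5 (position 9): no conditioning environment matches → elsewhere allophone [s].

[s], [s], [h], [s], [s]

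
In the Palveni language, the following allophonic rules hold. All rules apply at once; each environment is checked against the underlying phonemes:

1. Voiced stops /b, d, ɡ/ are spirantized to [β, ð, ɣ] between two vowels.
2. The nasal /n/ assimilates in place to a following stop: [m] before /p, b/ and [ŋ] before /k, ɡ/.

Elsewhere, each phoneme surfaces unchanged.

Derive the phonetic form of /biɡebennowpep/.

[biɣeβennowpep]

/b/ (word-initial) is in the target of rule 1 but the environment (between two vowels) is not met → [b].
/i/ (between /b/ and /ɡ/) is unaffected → [i].
/ɡ/ meets the environment for rule 1 (between two vowels) → [ɣ].
/e/ — not in any rule's target class → [e].
Rule 1 applies to /b/ (between /e/ and /e/: between two vowels) → [β].
/e/ — not in any rule's target class → [e].
/n/ — between /e/ and /n/; rule 2 does not apply here → [n].
/n/ (between /n/ and /o/) fails the environment for rule 2, so it stays [n].
/o/ (between /n/ and /w/) is unaffected → [o].
/w/ (between /o/ and /p/): no rule targets it → [w].
/p/ — not in any rule's target class → [p].
/e/ (between /p/ and /p/): no rule targets it → [e].
/p/ (word-final): no rule targets it → [p].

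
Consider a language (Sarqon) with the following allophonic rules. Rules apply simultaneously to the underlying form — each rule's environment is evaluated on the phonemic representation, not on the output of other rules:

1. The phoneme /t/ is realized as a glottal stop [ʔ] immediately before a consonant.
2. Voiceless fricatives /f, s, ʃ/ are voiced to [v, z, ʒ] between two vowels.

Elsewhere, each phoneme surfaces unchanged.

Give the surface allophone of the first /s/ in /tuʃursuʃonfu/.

[s]

/s/ — between /r/ and /u/; rule 2 does not apply here → [s].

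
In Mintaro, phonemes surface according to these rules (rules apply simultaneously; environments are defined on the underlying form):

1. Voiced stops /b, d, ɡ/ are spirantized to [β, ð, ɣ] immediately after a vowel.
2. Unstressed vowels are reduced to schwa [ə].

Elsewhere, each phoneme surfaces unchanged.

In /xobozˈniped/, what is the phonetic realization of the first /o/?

[ə]

/o/ meets the environment for rule 2 (in an unstressed syllable) → [ə].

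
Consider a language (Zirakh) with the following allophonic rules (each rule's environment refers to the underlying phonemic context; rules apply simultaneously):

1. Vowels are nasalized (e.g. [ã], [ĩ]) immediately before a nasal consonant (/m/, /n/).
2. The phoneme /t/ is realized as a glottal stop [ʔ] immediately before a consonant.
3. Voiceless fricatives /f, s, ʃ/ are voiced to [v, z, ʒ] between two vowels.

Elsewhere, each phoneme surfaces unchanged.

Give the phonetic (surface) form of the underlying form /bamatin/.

[bãmatĩn]

/a/ (between /b/ and /m/) occurs before a nasal consonant → [ã] by rule 1.
/a/ (between /m/ and /t/) is in the target of rule 1 but the environment (before a nasal consonant) is not met → [a].
/t/ (between /a/ and /i/): rule 2 targets it, but not immediately before a consonant → unchanged [t].
/i/ — between /t/ and /n/, before a nasal consonant — surfaces as [ĩ] (rule 1).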